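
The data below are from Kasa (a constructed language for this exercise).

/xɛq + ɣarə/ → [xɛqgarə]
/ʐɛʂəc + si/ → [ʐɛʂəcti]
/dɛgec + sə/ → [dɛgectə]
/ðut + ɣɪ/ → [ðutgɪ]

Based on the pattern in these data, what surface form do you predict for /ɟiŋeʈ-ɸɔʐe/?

[ɟiŋeʈpɔʐe]

The data show progressive manner assimilation: /ɣ/ → [g] after /q/; /s/ → [t] after /c/; /ɣ/ → [g] after /t/. In each pair only manner changes, matching the preceding consonant, while place and voice stay constant.
/ɸ/ is a voiceless bilabial fricative. The preceding trigger /ʈ/ is a stop, so /ɸ/ must become a stop as well.
Changing only its manner to stop gives [p] — the voiceless bilabial stop.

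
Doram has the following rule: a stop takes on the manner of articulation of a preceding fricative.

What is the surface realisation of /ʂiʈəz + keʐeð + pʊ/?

[ʂiʈəzxeʐeðɸʊ]

/k/ is a voiceless velar stop. The preceding trigger /z/ is a fricative, so /k/ must become a fricative as well.
A voiceless velar fricative is [x], so the surface segment is [x].
The same rule applies at the second boundary: /p/ → [ɸ] next to /ð/.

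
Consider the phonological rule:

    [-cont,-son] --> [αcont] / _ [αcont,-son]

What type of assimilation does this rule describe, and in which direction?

The rule copies [cont] (continuancy) from the environment onto the target stops; since [±cont] encodes the stop/fricative manner contrast, the assimilating dimension is manner.
Since the environment is written after the underscore, the trigger follows the target; the direction is regressive.

regressive manner assimilation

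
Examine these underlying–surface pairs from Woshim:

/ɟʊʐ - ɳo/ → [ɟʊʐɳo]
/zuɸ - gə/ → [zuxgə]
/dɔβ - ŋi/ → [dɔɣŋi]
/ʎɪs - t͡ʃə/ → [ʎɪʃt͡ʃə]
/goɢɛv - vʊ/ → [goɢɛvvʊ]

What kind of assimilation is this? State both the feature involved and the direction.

Comparing underlying and surface forms, /ɸ/ → [x] is the alternation; the neighbouring /g/ is constant.
/ɸ/ is bilabial while /g/ is velar; the output [x] is velar, matching the trigger — so the feature that spreads is place.
Manner and voice are unchanged, so the assimilation is partial, not total.
The same holds elsewhere in the data: /β/ → [ɣ] before /ŋ/ (bilabial → velar, matching velar); /s/ → [ʃ] before /t͡ʃ/ (alveolar → postalveolar, matching postalveolar) — only place changes, and always toward the following segment.
Nothing changes in [ɟʊʐɳo], [goɢɛvvʊ]: there the adjacent consonants already agree in place (/ʐ/ and /ɳ/ are both retroflex; /v/ and /v/ are both labiodental), so these forms are consistent with the same rule.
The trigger is the following segment, so the direction is regressive (anticipatory).

regressive place assimilation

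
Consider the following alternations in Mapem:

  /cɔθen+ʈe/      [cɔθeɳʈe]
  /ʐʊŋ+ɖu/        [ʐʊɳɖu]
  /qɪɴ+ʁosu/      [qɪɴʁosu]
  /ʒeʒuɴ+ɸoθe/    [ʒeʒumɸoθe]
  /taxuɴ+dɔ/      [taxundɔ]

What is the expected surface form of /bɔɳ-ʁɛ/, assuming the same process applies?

[bɔɴʁɛ]

The data show regressive place assimilation: /n/ → [ɳ] before /ʈ/; /ŋ/ → [ɳ] before /ɖ/; /ɴ/ → [m] before /ɸ/; /ɴ/ → [n] before /d/. In each pair only place changes, matching the following consonant, while manner and voice stay constant.
Nothing changes in [qɪɴʁosu]: there the adjacent consonants already agree in place (/ɴ/ and /ʁ/ are both uvular), so this form is consistent with the same rule.
/ɳ/ is a voiced retroflex nasal. The following trigger /ʁ/ is uvular, so /ɳ/ must become uvular as well.
The voiced uvular nasal is [ɴ], so /ɳ/ → [ɴ].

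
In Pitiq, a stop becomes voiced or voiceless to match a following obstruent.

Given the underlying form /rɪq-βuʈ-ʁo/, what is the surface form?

The rule targets /q/ (voiceless uvular stop), which sits before the trigger /β/ (voiced).
A voiced uvular stop is [ɢ], so the surface segment is [ɢ].
At the second juncture, /ʈ/ likewise becomes [ɖ] adjacent to /ʁ/.

[rɪɢβuɖʁo]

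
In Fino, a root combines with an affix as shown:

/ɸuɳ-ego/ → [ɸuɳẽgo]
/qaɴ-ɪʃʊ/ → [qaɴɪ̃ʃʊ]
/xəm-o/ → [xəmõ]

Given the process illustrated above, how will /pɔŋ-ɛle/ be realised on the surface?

The data show progressive nasality assimilation (vowel nasalisation): /e/ → [ẽ] after /ɳ/; /ɪ/ → [ɪ̃] after /ɴ/; /o/ → [õ] after /m/ — a vowel is nasalised by an immediately preceding nasal consonant.
The vowel /ɛ/ is adjacent to the preceding nasal /ŋ/, so it acquires [+nasal] and surfaces as [ɛ̃].

[pɔŋɛ̃le]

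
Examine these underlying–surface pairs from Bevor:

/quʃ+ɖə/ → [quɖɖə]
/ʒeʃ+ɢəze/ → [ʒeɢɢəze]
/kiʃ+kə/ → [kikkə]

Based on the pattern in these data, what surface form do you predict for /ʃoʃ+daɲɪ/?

The data show regressive total assimilation (/ʃ/ → [ɖ] before /ɖ/; /ʃ/ → [ɢ] before /ɢ/; /ʃ/ → [k] before /k/): in every case the target segment becomes identical to its following neighbour, copying more than a single feature.
/ʃ/ is the segment targeted by the rule; it sits immediately before /d/, so it assimilates completely and surfaces as [d].

[ʃoddaɲɪ]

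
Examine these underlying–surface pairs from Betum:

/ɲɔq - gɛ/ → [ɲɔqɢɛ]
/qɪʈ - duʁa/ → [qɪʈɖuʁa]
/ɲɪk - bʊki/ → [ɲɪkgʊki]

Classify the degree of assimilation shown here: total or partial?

partial assimilation

Comparing underlying and surface forms, /g/ → [ɢ] is the alternation; the neighbouring /q/ is constant.
/g/ is velar while /q/ is uvular; the output [ɢ] is uvular, matching the trigger — so the feature that spreads is place.
Manner and voice are unchanged, so the assimilation is partial, not total.
The other alternating forms pattern the same way: /d/ → [ɖ] after /ʈ/ (alveolar → retroflex, matching retroflex); /b/ → [g] after /k/ (bilabial → velar, matching velar) — only place changes, and always toward the preceding segment.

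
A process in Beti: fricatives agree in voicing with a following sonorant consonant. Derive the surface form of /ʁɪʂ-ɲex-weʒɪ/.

[ʁɪʐɲeɣweʒɪ]

The rule targets /ʂ/ (voiceless retroflex fricative), which sits before the trigger /ɲ/ (voiced).
The voiced retroflex fricative is [ʐ], so /ʂ/ → [ʐ].
The same rule applies at the second boundary: /x/ → [ɣ] next to /w/.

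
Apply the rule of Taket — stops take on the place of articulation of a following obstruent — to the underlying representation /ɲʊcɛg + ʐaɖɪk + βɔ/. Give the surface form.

The rule targets /g/ (voiced velar stop), which sits before the trigger /ʐ/ (retroflex).
A voiced retroflex stop is [ɖ], so the surface segment is [ɖ].
At the second juncture, /k/ likewise becomes [p] adjacent to /β/.

[ɲʊcɛɖʐaɖɪpβɔ]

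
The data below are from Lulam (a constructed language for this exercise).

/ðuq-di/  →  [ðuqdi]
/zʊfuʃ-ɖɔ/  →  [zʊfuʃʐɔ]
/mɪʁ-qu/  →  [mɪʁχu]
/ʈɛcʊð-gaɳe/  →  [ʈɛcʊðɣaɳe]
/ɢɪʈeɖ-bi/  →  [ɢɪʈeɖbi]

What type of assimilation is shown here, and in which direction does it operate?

progressive manner assimilation

The segment that alternates is /ɖ/, which surfaces as [ʐ] when adjacent to /ʃ/.
/ɖ/ is a stop while /ʃ/ is a fricative; the output [ʐ] is a fricative, matching the trigger — so the feature that spreads is manner.
Place and voice are unchanged, so the assimilation is partial, not total.
The other alternating forms pattern the same way: /q/ → [χ] after /ʁ/ (stop → fricative, matching a fricative); /g/ → [ɣ] after /ð/ (stop → fricative, matching a fricative) — only manner changes, and always toward the preceding segment.
No alternation appears in [ðuqdi], [ɢɪʈeɖbi]: there the adjacent consonants already agree in manner (/d/ and /q/ are both stops; /b/ and /ɖ/ are both stops), so these forms are consistent with the same rule.
The trigger is the preceding segment, so the direction is progressive (perseverative).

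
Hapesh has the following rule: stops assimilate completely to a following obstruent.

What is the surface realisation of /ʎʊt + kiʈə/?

/t/ is the segment targeted by the rule; it sits immediately before /k/, so it assimilates completely and surfaces as [k].

[ʎʊkkiʈə]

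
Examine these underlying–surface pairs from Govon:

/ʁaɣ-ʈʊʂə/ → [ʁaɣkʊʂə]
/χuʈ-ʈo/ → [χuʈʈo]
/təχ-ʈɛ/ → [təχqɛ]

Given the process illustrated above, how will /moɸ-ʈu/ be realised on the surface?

[moɸpu]

The data show progressive place assimilation: /ʈ/ → [k] after /ɣ/; /ʈ/ → [q] after /χ/. In each pair only place changes, matching the preceding consonant, while manner and voice stay constant.
No alternation appears in [χuʈʈo]: there the adjacent consonants already agree in place (/ʈ/ and /ʈ/ are both retroflex), so this form is consistent with the same rule.
The rule targets /ʈ/ (voiceless retroflex stop), which sits after the trigger /ɸ/ (bilabial).
The voiceless bilabial stop is [p], so /ʈ/ → [p].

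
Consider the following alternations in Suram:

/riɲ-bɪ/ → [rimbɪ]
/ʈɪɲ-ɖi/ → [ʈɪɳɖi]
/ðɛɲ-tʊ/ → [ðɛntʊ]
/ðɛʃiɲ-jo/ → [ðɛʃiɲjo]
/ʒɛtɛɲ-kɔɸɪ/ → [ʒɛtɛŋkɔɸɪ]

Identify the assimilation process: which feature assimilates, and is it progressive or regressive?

Underlying /ɲ/ is realised as [m] next to /b/; /b/ itself does not change.
The change palatal → bilabial matches the place of the following /b/, identifying this as place assimilation.
Manner and voice are unchanged, so the assimilation is partial, not total.
The other alternating forms pattern the same way: /ɲ/ → [ɳ] before /ɖ/ (palatal → retroflex, matching retroflex); /ɲ/ → [n] before /t/ (palatal → alveolar, matching alveolar); /ɲ/ → [ŋ] before /k/ (palatal → velar, matching velar) — only place changes, and always toward the following segment.
No alternation appears in [ðɛʃiɲjo]: there the adjacent consonants already agree in place (/ɲ/ and /j/ are both palatal), so this form is consistent with the same rule.
Since the segment that changes precedes the conditioning segment, the assimilation is regressive.

regressive place assimilation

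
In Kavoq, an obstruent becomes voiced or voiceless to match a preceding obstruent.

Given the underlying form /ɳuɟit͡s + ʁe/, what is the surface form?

The rule targets /ʁ/ (voiced uvular fricative), which sits after the trigger /t͡s/ (voiceless).
A voiceless uvular fricative is [χ], so the surface segment is [χ].

[ɳuɟit͡sχe]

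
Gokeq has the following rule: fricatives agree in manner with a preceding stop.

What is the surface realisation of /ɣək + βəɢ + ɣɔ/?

The rule targets /β/ (voiced bilabial fricative), which sits after the trigger /k/ (stop).
Changing only its manner to stop gives [b] — the voiced bilabial stop.
The same rule applies at the second boundary: /ɣ/ → [g] next to /ɢ/.

[ɣəkbəɢgɔ]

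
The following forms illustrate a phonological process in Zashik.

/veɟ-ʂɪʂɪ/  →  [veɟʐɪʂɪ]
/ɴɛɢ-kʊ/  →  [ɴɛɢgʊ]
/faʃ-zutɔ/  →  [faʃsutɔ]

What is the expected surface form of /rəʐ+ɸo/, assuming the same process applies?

The data show progressive voicing assimilation: /ʂ/ → [ʐ] after /ɟ/; /k/ → [g] after /ɢ/; /z/ → [s] after /ʃ/. In each pair only voicing changes, matching the preceding consonant, while place and manner stay constant.
The rule targets /ɸ/ (voiceless bilabial fricative), which sits after the trigger /ʐ/ (voiced).
The voiced bilabial fricative is [β], so /ɸ/ → [β].

[rəʐβo]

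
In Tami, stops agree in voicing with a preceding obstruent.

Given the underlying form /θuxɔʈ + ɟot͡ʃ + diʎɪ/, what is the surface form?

[θuxɔʈcot͡ʃtiʎɪ]

/ɟ/ is a voiced palatal stop. The preceding trigger /ʈ/ is voiceless, so /ɟ/ must become voiceless as well.
Changing only its voicing to voiceless gives [c] — the voiceless palatal stop.
At the second juncture, /d/ likewise becomes [t] adjacent to /t͡ʃ/.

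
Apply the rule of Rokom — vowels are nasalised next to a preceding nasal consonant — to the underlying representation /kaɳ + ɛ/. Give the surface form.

[kaɳɛ̃]

/ɛ/ sits next to the nasal /ɳ/ and is therefore nasalised to [ɛ̃].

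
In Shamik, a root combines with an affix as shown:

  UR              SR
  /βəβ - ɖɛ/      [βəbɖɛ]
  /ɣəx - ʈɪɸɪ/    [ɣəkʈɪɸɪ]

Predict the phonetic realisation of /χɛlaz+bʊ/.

[χɛladbʊ]

The data show regressive manner assimilation: /β/ → [b] before /ɖ/; /x/ → [k] before /ʈ/. In each pair only manner changes, matching the following consonant, while place and voice stay constant.
/z/ is a voiced alveolar fricative. The following trigger /b/ is a stop, so /z/ must become a stop as well.
A voiced alveolar stop is [d], so the surface segment is [d].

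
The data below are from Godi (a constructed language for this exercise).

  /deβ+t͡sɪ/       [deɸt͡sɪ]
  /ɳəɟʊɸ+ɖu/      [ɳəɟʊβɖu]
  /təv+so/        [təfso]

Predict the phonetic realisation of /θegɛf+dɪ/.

The data show regressive voicing assimilation: /β/ → [ɸ] before /t͡s/; /ɸ/ → [β] before /ɖ/; /v/ → [f] before /s/. In each pair only voicing changes, matching the following consonant, while place and manner stay constant.
/f/ is a voiceless labiodental fricative. The following trigger /d/ is voiced, so /f/ must become voiced as well.
A voiced labiodental fricative is [v], so the surface segment is [v].

[θegɛvdɪ]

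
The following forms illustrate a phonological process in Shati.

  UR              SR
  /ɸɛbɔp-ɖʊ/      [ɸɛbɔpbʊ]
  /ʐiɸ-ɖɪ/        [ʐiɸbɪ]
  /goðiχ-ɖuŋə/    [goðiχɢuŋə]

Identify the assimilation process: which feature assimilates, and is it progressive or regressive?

progressive place assimilation

The segment that alternates is /ɖ/, which surfaces as [b] when adjacent to /p/.
/ɖ/ is retroflex while /p/ is bilabial; the output [b] is bilabial, matching the trigger — so the feature that spreads is place.
Manner and voice are unchanged, so the assimilation is partial, not total.
The other alternating forms pattern the same way: /ɖ/ → [b] after /ɸ/ (retroflex → bilabial, matching bilabial); /ɖ/ → [ɢ] after /χ/ (retroflex → uvular, matching uvular) — only place changes, and always toward the preceding segment.
Since the segment that changes follows the conditioning segment, the assimilation is progressive.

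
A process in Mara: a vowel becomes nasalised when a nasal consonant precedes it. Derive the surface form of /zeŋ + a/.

[zeŋã]

The vowel /a/ is adjacent to the preceding nasal /ŋ/, so it acquires [+nasal] and surfaces as [ã].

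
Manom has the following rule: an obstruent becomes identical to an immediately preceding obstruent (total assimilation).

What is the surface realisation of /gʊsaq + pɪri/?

[gʊsaqqɪri]

/p/ is the segment targeted by the rule; it sits immediately after /q/, so it assimilates completely and surfaces as [q].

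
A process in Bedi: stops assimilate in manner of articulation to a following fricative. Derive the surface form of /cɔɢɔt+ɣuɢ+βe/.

The rule targets /t/ (voiceless alveolar stop), which sits before the trigger /ɣ/ (fricative).
The voiceless alveolar fricative is [s], so /t/ → [s].
The same rule applies at the second boundary: /ɢ/ → [ʁ] next to /β/.

[cɔɢɔsɣuʁβe]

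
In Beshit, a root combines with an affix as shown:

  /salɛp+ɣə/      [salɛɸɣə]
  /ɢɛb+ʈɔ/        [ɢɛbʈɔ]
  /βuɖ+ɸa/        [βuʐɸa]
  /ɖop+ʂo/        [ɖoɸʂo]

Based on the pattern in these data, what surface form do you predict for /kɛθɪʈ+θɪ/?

[kɛθɪʂθɪ]

The data show regressive manner assimilation: /p/ → [ɸ] before /ɣ/; /ɖ/ → [ʐ] before /ɸ/; /p/ → [ɸ] before /ʂ/. In each pair only manner changes, matching the following consonant, while place and voice stay constant.
No alternation appears in [ɢɛbʈɔ]: there the adjacent consonants already agree in manner (/b/ and /ʈ/ are both stops), so this form is consistent with the same rule.
/ʈ/ is a voiceless retroflex stop. The following trigger /θ/ is a fricative, so /ʈ/ must become a fricative as well.
A voiceless retroflex fricative is [ʂ], so the surface segment is [ʂ].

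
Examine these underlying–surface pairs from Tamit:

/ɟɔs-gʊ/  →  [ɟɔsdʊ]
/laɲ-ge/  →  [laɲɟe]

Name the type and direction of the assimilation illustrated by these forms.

progressive place assimilation

Underlying /g/ is realised as [d] next to /s/; /s/ itself does not change.
/g/ is velar while /s/ is alveolar; the output [d] is alveolar, matching the trigger — so the feature that spreads is place.
Manner and voice are unchanged, so the assimilation is partial, not total.
Checking the remaining alternation: /g/ → [ɟ] after /ɲ/ (velar → palatal, matching palatal) — only place changes, and always toward the preceding segment.
Since the segment that changes follows the conditioning segment, the assimilation is progressive.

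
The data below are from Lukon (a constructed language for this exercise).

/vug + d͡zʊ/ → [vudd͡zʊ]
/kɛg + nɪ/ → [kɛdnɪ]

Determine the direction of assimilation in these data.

Underlying /g/ is realised as [d] next to /d͡z/; /d͡z/ itself does not change.
/g/ is velar while /d͡z/ is alveolar; the output [d] is alveolar, matching the trigger — so the feature that spreads is place.
Checking the remaining alternation: /g/ → [d] before /n/ (velar → alveolar, matching alveolar) — only place changes, and always toward the following segment.
The trigger is the following segment, so the direction is regressive (anticipatory).

regressive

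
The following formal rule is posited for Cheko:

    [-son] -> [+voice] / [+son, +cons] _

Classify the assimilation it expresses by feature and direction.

progressive voicing assimilation

The target ([-son], obstruents) acquires [+voice] next to a sonorant consonant ([+son, +cons]) — it takes on the voicing of its neighbour, so the feature that spreads is voicing.
Since the environment is written before the underscore, the trigger precedes the target; the direction is progressive.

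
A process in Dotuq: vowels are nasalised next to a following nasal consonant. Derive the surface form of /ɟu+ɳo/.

The vowel /u/ is adjacent to the following nasal /ɳ/, so it acquires [+nasal] and surfaces as [ũ].

[ɟũɳo]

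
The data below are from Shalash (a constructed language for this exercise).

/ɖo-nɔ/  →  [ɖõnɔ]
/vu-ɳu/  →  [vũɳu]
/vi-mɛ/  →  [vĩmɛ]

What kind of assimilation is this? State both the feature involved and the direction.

The vowel /o/ surfaces as nasalised [õ] next to the following nasal /n/ — it has acquired the [+nasal] feature of its neighbour.
The other forms show the same pattern: /u/ → [ũ] before /ɳ/; /i/ → [ĩ] before /m/ — each time a vowel is nasalised next to a following nasal.
Because the conditioning nasal is to the right of the vowel that changes, the process is regressive (anticipatory).

regressive nasality assimilation (vowel nasalisation)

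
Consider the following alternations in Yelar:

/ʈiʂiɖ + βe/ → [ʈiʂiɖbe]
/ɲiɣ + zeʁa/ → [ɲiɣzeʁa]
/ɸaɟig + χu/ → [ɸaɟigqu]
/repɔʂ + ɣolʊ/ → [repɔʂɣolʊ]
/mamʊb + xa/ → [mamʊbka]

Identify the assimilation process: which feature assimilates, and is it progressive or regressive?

progressive manner assimilation

The segment that alternates is /β/, which surfaces as [b] when adjacent to /ɖ/.
/β/ is a fricative while /ɖ/ is a stop; the output [b] is a stop, matching the trigger — so the feature that spreads is manner.
Place and voice are unchanged, so the assimilation is partial, not total.
Checking the remaining alternations: /χ/ → [q] after /g/ (fricative → stop, matching a stop); /x/ → [k] after /b/ (fricative → stop, matching a stop) — only manner changes, and always toward the preceding segment.
No alternation appears in [ɲiɣzeʁa], [repɔʂɣolʊ]: there the adjacent consonants already agree in manner (/z/ and /ɣ/ are both fricatives; /ɣ/ and /ʂ/ are both fricatives), so these forms are consistent with the same rule.
The trigger is the preceding segment, so the direction is progressive (perseverative).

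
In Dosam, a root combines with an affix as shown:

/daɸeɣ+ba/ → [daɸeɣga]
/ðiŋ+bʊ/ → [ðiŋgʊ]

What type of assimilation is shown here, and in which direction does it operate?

Underlying /b/ is realised as [g] next to /ɣ/; /ɣ/ itself does not change.
/b/ is bilabial while /ɣ/ is velar; the output [g] is velar, matching the trigger — so the feature that spreads is place.
Manner and voice are unchanged, so the assimilation is partial, not total.
The same holds elsewhere in the data: /b/ → [g] after /ŋ/ (bilabial → velar, matching velar) — only place changes, and always toward the preceding segment.
The trigger is the preceding segment, so the direction is progressive (perseverative).

progressive place assimilation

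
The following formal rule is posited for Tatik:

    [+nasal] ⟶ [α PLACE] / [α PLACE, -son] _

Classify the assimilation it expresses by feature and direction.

progressive place assimilation

The shared variable α links the value of the place features (abbreviated [PLACE]) on the target to the same value on the neighbouring segment, so place is the feature that assimilates.
The conditioning segment sits to the left of the focus bar, meaning the trigger precedes the segment that changes — progressive assimilation.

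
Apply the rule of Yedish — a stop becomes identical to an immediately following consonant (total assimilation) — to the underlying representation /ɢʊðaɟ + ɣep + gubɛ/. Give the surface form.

/ɟ/ is the segment targeted by the rule; it sits immediately before /ɣ/, so it assimilates completely and surfaces as [ɣ].
At the second juncture, /p/ likewise becomes [g] adjacent to /g/.

[ɢʊðaɣɣeggubɛ]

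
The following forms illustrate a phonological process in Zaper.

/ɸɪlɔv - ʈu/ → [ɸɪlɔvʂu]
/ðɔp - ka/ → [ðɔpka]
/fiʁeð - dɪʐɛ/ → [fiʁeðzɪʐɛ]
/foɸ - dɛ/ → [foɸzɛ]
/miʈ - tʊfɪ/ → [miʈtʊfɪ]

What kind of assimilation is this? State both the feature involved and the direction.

Underlying /ʈ/ is realised as [ʂ] next to /v/; /v/ itself does not change.
/ʈ/ is a stop while /v/ is a fricative; the output [ʂ] is a fricative, matching the trigger — so the feature that spreads is manner.
Place and voice are unchanged, so the assimilation is partial, not total.
Checking the remaining alternations: /d/ → [z] after /ð/ (stop → fricative, matching a fricative); /d/ → [z] after /ɸ/ (stop → fricative, matching a fricative) — only manner changes, and always toward the preceding segment.
Nothing changes in [ðɔpka], [miʈtʊfɪ]: there the adjacent consonants already agree in manner (/k/ and /p/ are both stops; /t/ and /ʈ/ are both stops), so these forms are consistent with the same rule.
The trigger is the preceding segment, so the direction is progressive (perseverative).

progressive manner assimilation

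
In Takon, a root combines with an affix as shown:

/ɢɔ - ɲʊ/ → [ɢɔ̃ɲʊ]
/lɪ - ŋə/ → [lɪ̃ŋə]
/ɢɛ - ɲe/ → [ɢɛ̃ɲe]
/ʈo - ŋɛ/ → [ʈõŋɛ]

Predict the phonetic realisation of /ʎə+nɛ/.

The data show regressive nasality assimilation (vowel nasalisation): /ɔ/ → [ɔ̃] before /ɲ/; /ɪ/ → [ɪ̃] before /ŋ/; /ɛ/ → [ɛ̃] before /ɲ/; /o/ → [õ] before /ŋ/ — a vowel is nasalised by an immediately following nasal consonant.
The vowel /ə/ is adjacent to the following nasal /n/, so it acquires [+nasal] and surfaces as [ə̃].

[ʎə̃nɛ]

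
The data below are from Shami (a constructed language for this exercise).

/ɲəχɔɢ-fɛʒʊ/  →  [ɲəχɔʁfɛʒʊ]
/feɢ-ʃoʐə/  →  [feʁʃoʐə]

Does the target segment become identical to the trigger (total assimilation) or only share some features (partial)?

Underlying /ɢ/ is realised as [ʁ] next to /f/; /f/ itself does not change.
/ɢ/ is a stop while /f/ is a fricative; the output [ʁ] is a fricative, matching the trigger — so the feature that spreads is manner.
Place and voice are unchanged, so the assimilation is partial, not total.
The other alternating form patterns the same way: /ɢ/ → [ʁ] before /ʃ/ (stop → fricative, matching a fricative) — only manner changes, and always toward the following segment.

partial assimilation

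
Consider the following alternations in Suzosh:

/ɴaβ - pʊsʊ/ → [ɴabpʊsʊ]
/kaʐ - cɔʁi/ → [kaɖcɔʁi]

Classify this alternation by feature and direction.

Comparing underlying and surface forms, /β/ → [b] is the alternation; the neighbouring /p/ is constant.
The change fricative → stop matches the manner of the following /p/, identifying this as manner assimilation.
Place and voice are unchanged, so the assimilation is partial, not total.
Checking the remaining alternation: /ʐ/ → [ɖ] before /c/ (fricative → stop, matching a stop) — only manner changes, and always toward the following segment.
The trigger is the following segment, so the direction is regressive (anticipatory).

regressive manner assimilation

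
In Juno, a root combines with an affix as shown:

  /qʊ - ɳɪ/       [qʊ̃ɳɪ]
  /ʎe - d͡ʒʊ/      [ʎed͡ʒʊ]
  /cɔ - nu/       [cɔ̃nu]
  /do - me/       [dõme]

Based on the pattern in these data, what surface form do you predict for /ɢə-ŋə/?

[ɢə̃ŋə]

The data show regressive nasality assimilation (vowel nasalisation): /ʊ/ → [ʊ̃] before /ɳ/; /ɔ/ → [ɔ̃] before /n/; /o/ → [õ] before /m/ — a vowel is nasalised by an immediately following nasal consonant.
No change occurs in [ʎed͡ʒʊ] because the vowel at the boundary is adjacent to an oral consonant, not a nasal (/e/ next to /d͡ʒ/).
The vowel /ə/ is adjacent to the following nasal /ŋ/, so it acquires [+nasal] and surfaces as [ə̃].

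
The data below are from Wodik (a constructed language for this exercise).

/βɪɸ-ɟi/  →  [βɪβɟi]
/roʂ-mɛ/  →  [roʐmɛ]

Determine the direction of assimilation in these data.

Underlying /ɸ/ is realised as [β] next to /ɟ/; /ɟ/ itself does not change.
The change voiceless → voiced matches the voicing of the following /ɟ/, identifying this as voicing assimilation.
The same holds elsewhere in the data: /ʂ/ → [ʐ] before /m/ (voiceless → voiced, matching voiced) — only voicing changes, and always toward the following segment.
The trigger is the following segment, so the direction is regressive (anticipatory).

regressive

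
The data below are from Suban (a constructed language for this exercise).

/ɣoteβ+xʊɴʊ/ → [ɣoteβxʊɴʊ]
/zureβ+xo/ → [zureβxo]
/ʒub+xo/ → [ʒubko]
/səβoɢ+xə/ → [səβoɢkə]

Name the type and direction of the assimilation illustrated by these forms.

progressive manner assimilation

Comparing underlying and surface forms, /x/ → [k] is the alternation; the neighbouring /b/ is constant.
The change fricative → stop matches the manner of the preceding /b/, identifying this as manner assimilation.
Place and voice are unchanged, so the assimilation is partial, not total.
Checking the remaining alternation: /x/ → [k] after /ɢ/ (fricative → stop, matching a stop) — only manner changes, and always toward the preceding segment.
Nothing changes in [ɣoteβxʊɴʊ], [zureβxo]: there the adjacent consonants already agree in manner (/x/ and /β/ are both fricatives; /x/ and /β/ are both fricatives), so these forms are consistent with the same rule.
The trigger is the preceding segment, so the direction is progressive (perseverative).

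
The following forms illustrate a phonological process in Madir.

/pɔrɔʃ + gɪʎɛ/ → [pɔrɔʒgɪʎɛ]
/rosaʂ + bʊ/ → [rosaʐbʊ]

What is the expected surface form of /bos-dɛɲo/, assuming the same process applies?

The data show regressive voicing assimilation: /ʃ/ → [ʒ] before /g/; /ʂ/ → [ʐ] before /b/. In each pair only voicing changes, matching the following consonant, while place and manner stay constant.
/s/ is a voiceless alveolar fricative. The following trigger /d/ is voiced, so /s/ must become voiced as well.
Changing only its voicing to voiced gives [z] — the voiced alveolar fricative.

[bozdɛɲo]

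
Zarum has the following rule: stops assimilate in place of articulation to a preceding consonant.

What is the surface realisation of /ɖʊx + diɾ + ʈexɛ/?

[ɖʊxgiɾtexɛ]

The rule targets /d/ (voiced alveolar stop), which sits after the trigger /x/ (velar).
The voiced velar stop is [g], so /d/ → [g].
At the second juncture, /ʈ/ likewise becomes [t] adjacent to /ɾ/.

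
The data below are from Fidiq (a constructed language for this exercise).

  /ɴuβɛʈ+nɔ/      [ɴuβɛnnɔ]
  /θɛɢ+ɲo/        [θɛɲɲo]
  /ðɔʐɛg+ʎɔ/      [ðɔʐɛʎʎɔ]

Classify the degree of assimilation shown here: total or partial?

Underlying /ʈ/ is realised as [n] next to /n/; /n/ itself does not change.
The output [n] is identical to the trigger /n/ — every feature (place, manner, voicing) has been copied — so this is total assimilation.
The remaining alternations confirm this: /ɢ/ → [ɲ] before /ɲ/; /g/ → [ʎ] before /ʎ/ — in each case the output is a copy of the following consonant.

total assimilation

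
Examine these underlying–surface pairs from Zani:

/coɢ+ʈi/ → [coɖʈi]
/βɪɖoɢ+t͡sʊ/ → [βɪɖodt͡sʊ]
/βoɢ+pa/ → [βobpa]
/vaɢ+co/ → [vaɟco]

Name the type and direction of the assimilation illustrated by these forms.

regressive place assimilation

The segment that alternates is /ɢ/, which surfaces as [ɖ] when adjacent to /ʈ/.
The change uvular → retroflex matches the place of the following /ʈ/, identifying this as place assimilation.
Manner and voice are unchanged, so the assimilation is partial, not total.
Checking the remaining alternations: /ɢ/ → [d] before /t͡s/ (uvular → alveolar, matching alveolar); /ɢ/ → [b] before /p/ (uvular → bilabial, matching bilabial); /ɢ/ → [ɟ] before /c/ (uvular → palatal, matching palatal) — only place changes, and always toward the following segment.
The trigger is the following segment, so the direction is regressive (anticipatory).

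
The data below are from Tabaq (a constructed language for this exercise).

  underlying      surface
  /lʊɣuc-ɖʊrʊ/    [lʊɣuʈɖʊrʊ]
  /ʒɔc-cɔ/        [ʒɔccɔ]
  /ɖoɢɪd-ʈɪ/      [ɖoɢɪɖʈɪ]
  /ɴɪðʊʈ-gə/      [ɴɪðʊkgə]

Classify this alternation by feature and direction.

regressive place assimilation

Comparing underlying and surface forms, /c/ → [ʈ] is the alternation; the neighbouring /ɖ/ is constant.
The change palatal → retroflex matches the place of the following /ɖ/, identifying this as place assimilation.
Manner and voice are unchanged, so the assimilation is partial, not total.
The same holds elsewhere in the data: /d/ → [ɖ] before /ʈ/ (alveolar → retroflex, matching retroflex); /ʈ/ → [k] before /g/ (retroflex → velar, matching velar) — only place changes, and always toward the following segment.
No alternation appears in [ʒɔccɔ]: there the adjacent consonants already agree in place (/c/ and /c/ are both palatal), so this form is consistent with the same rule.
The trigger is the following segment, so the direction is regressive (anticipatory).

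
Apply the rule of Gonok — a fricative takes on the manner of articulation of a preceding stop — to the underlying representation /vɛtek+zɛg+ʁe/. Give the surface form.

[vɛtekdɛgɢe]

The rule targets /z/ (voiced alveolar fricative), which sits after the trigger /k/ (stop).
A voiced alveolar stop is [d], so the surface segment is [d].
At the second juncture, /ʁ/ likewise becomes [ɢ] adjacent to /g/.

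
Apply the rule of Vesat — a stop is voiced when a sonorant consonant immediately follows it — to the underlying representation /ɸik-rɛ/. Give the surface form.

[ɸigrɛ]

The rule targets /k/ (voiceless velar stop), which sits before the trigger /r/ (voiced).
Changing only its voicing to voiced gives [g] — the voiced velar stop.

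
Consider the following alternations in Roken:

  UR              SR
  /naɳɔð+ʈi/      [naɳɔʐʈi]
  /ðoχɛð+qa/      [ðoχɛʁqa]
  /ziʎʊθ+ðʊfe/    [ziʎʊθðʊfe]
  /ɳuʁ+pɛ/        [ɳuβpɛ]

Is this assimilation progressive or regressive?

regressive

The segment that alternates is /ð/, which surfaces as [ʐ] when adjacent to /ʈ/.
/ð/ is dental while /ʈ/ is retroflex; the output [ʐ] is retroflex, matching the trigger — so the feature that spreads is place.
Checking the remaining alternations: /ð/ → [ʁ] before /q/ (dental → uvular, matching uvular); /ʁ/ → [β] before /p/ (uvular → bilabial, matching bilabial) — only place changes, and always toward the following segment.
Nothing changes in [ziʎʊθðʊfe]: there the adjacent consonants already agree in place (/θ/ and /ð/ are both dental), so this form is consistent with the same rule.
Since the segment that changes precedes the conditioning segment, the assimilation is regressive.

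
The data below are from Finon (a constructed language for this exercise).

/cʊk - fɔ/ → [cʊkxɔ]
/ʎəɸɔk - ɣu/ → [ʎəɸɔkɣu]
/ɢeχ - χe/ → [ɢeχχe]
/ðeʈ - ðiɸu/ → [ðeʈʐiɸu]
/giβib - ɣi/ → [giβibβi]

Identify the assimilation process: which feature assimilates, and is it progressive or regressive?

progressive place assimilation

Comparing underlying and surface forms, /f/ → [x] is the alternation; the neighbouring /k/ is constant.
The change labiodental → velar matches the place of the preceding /k/, identifying this as place assimilation.
Manner and voice are unchanged, so the assimilation is partial, not total.
The same holds elsewhere in the data: /ð/ → [ʐ] after /ʈ/ (dental → retroflex, matching retroflex); /ɣ/ → [β] after /b/ (velar → bilabial, matching bilabial) — only place changes, and always toward the preceding segment.
No alternation appears in [ʎəɸɔkɣu], [ɢeχχe]: there the adjacent consonants already agree in place (/ɣ/ and /k/ are both velar; /χ/ and /χ/ are both uvular), so these forms are consistent with the same rule.
Since the segment that changes follows the conditioning segment, the assimilation is progressive.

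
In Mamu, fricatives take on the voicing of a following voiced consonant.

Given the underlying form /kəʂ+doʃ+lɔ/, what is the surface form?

[kəʐdoʒlɔ]

/ʂ/ is a voiceless retroflex fricative. The following trigger /d/ is voiced, so /ʂ/ must become voiced as well.
A voiced retroflex fricative is [ʐ], so the surface segment is [ʐ].
The same rule applies at the second boundary: /ʃ/ → [ʒ] next to /l/.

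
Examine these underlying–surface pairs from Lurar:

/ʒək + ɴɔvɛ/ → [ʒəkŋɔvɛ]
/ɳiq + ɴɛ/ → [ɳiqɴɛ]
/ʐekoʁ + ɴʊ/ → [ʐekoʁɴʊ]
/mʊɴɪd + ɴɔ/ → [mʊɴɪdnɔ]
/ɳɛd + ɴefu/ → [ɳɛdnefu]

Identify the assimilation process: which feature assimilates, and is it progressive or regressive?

progressive place assimilation

The segment that alternates is /ɴ/, which surfaces as [ŋ] when adjacent to /k/.
/ɴ/ is uvular while /k/ is velar; the output [ŋ] is velar, matching the trigger — so the feature that spreads is place.
Manner and voice are unchanged, so the assimilation is partial, not total.
The same holds elsewhere in the data: /ɴ/ → [n] after /d/ (uvular → alveolar, matching alveolar) — only place changes, and always toward the preceding segment.
Nothing changes in [ɳiqɴɛ], [ʐekoʁɴʊ]: there the adjacent consonants already agree in place (/ɴ/ and /q/ are both uvular; /ɴ/ and /ʁ/ are both uvular), so these forms are consistent with the same rule.
The trigger is the preceding segment, so the direction is progressive (perseverative).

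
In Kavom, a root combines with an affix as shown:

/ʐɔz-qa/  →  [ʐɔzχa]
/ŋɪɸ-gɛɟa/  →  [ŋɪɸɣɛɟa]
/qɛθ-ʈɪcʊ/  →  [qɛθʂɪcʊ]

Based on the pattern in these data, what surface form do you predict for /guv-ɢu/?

[guvʁu]

The data show progressive manner assimilation: /q/ → [χ] after /z/; /g/ → [ɣ] after /ɸ/; /ʈ/ → [ʂ] after /θ/. In each pair only manner changes, matching the preceding consonant, while place and voice stay constant.
/ɢ/ is a voiced uvular stop. The preceding trigger /v/ is a fricative, so /ɢ/ must become a fricative as well.
The voiced uvular fricative is [ʁ], so /ɢ/ → [ʁ].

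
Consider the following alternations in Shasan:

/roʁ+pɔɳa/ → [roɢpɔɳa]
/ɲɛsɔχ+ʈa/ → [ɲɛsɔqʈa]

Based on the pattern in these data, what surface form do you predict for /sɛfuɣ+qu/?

The data show regressive manner assimilation: /ʁ/ → [ɢ] before /p/; /χ/ → [q] before /ʈ/. In each pair only manner changes, matching the following consonant, while place and voice stay constant.
/ɣ/ is a voiced velar fricative. The following trigger /q/ is a stop, so /ɣ/ must become a stop as well.
Changing only its manner to stop gives [g] — the voiced velar stop.

[sɛfugqu]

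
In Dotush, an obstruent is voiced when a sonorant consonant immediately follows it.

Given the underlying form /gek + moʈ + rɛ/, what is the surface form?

The rule targets /k/ (voiceless velar stop), which sits before the trigger /m/ (voiced).
The voiced velar stop is [g], so /k/ → [g].
The same rule applies at the second boundary: /ʈ/ → [ɖ] next to /r/.

[gegmoɖrɛ]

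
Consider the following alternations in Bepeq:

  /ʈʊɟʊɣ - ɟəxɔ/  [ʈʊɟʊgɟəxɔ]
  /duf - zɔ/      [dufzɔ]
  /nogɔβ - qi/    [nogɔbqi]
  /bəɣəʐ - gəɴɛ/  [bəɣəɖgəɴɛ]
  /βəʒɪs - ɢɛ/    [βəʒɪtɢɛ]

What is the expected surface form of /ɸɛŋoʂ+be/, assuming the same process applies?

The data show regressive manner assimilation: /ɣ/ → [g] before /ɟ/; /β/ → [b] before /q/; /ʐ/ → [ɖ] before /g/; /s/ → [t] before /ɢ/. In each pair only manner changes, matching the following consonant, while place and voice stay constant.
No alternation appears in [dufzɔ]: there the adjacent consonants already agree in manner (/f/ and /z/ are both fricatives), so this form is consistent with the same rule.
The rule targets /ʂ/ (voiceless retroflex fricative), which sits before the trigger /b/ (stop).
A voiceless retroflex stop is [ʈ], so the surface segment is [ʈ].

[ɸɛŋoʈbe]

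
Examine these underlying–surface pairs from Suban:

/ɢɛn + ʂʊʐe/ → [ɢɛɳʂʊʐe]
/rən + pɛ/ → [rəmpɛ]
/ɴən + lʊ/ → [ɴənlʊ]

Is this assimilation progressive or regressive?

The segment that alternates is /n/, which surfaces as [ɳ] when adjacent to /ʂ/.
The change alveolar → retroflex matches the place of the following /ʂ/, identifying this as place assimilation.
The other alternating form patterns the same way: /n/ → [m] before /p/ (alveolar → bilabial, matching bilabial) — only place changes, and always toward the following segment.
No alternation appears in [ɴənlʊ]: there the adjacent consonants already agree in place (/n/ and /l/ are both alveolar), so this form is consistent with the same rule.
Since the segment that changes precedes the conditioning segment, the assimilation is regressive.

regressive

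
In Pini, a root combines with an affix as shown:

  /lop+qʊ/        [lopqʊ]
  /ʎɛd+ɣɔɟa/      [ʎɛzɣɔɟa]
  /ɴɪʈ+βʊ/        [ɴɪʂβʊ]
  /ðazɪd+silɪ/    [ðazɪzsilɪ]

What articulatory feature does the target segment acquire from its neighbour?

Comparing underlying and surface forms, /d/ → [z] is the alternation; the neighbouring /ɣ/ is constant.
The change stop → fricative matches the manner of the following /ɣ/, identifying this as manner assimilation.
The same holds elsewhere in the data: /ʈ/ → [ʂ] before /β/ (stop → fricative, matching a fricative); /d/ → [z] before /s/ (stop → fricative, matching a fricative) — only manner changes, and always toward the following segment.
No alternation appears in [lopqʊ]: there the adjacent consonants already agree in manner (/p/ and /q/ are both stops), so this form is consistent with the same rule.

manner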